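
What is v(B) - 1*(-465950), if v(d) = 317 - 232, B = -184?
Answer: 466035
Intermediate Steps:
v(d) = 85
v(B) - 1*(-465950) = 85 - 1*(-465950) = 85 + 465950 = 466035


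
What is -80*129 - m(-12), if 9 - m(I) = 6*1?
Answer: -10323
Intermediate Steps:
m(I) = 3 (m(I) = 9 - 6 = 3)
-80*129 - m(-12) = -80*129 - 1*3 = -10320 - 3 = -10323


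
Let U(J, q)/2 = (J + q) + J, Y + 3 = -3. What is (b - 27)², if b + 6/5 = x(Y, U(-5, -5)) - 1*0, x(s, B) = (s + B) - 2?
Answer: 109561/25 ≈ 4382.4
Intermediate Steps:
Y = -6 (Y = -3 - 3 = -6)
U(J, q) = 2*q + 4*J (U(J, q) = 2*((J + q) + J) = 2*(q + 2*J) = 2*q + 4*J)
x(s, B) = -2 + B + s (x(s, B) = (B + s) - 2 = -2 + B + s)
b = -196/5 (b = -6/5 + ((-2 + (2*(-5) + 4*(-5)) - 6) - 1*0) = -6/5 + ((-2 + (-10 - 20) - 6) + 0) = -6/5 + ((-2 - 30 - 6) + 0) = -6/5 + (-38 + 0) = -6/5 - 38 = -196/5 ≈ -39.200)
(b - 27)² = (-196/5 - 27)² = (-331/5)² = 109561/25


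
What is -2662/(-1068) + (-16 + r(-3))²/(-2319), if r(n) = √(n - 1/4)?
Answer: 1967747/825564 + 16*I*√13/2319 ≈ 2.3835 + 0.024877*I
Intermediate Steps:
r(n) = √(-¼ + n) (r(n) = √(n - 1*¼) = √(n - ¼) = √(-¼ + n))
-2662/(-1068) + (-16 + r(-3))²/(-2319) = -2662/(-1068) + (-16 + √(-1 + 4*(-3))/2)²/(-2319) = -2662*(-1/1068) + (-16 + √(-1 - 12)/2)²*(-1/2319) = 1331/534 + (-16 + √(-13)/2)²*(-1/2319) = 1331/534 + (-16 + (I*√13)/2)²*(-1/2319) = 1331/534 + (-16 + I*√13/2)²*(-1/2319) = 1331/534 - (-16 + I*√13/2)²/2319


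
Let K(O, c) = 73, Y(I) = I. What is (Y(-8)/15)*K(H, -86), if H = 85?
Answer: -584/15 ≈ -38.933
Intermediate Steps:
(Y(-8)/15)*K(H, -86) = -8/15*73 = -584/15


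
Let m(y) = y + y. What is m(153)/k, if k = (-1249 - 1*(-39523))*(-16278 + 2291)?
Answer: -51/89223073 ≈ -5.7160e-7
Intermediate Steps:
m(y) = 2*y
k = -535338438 (k = (-1249 + 39523)*(-13987) = 38274*(-13987) = -535338438)
m(153)/k = (2*153)/(-535338438) = 306*(-1/535338438) = -51/89223073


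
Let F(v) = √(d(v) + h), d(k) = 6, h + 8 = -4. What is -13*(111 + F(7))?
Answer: -1443 - 13*I*√6 ≈ -1443.0 - 31.843*I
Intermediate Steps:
h = -12 (h = -8 - 4 = -12)
F(v) = I*√6 (F(v) = √(6 - 12) = √(-6) = I*√6)
-13*(111 + F(7)) = -13*(111 + I*√6) = -1443 - 13*I*√6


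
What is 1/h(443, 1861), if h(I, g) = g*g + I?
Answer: 1/3463764 ≈ 2.8870e-7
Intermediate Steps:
h(I, g) = I + g² (h(I, g) = g² + I = I + g²)
1/h(443, 1861) = 1/(443 + 1861²) = 1/(443 + 3463321) = 1/3463764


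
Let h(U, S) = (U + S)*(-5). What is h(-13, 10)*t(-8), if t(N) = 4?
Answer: 60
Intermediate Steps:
h(U, S) = -5*S - 5*U (h(U, S) = (S + U)*(-5) = -5*S - 5*U)
h(-13, 10)*t(-8) = (-5*10 - 5*(-13))*4 = (-50 + 65)*4 = 15*4 = 60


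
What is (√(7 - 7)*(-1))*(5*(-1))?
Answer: 0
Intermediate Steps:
(√(7 - 7)*(-1))*(5*(-1)) = (√0*(-1))*(-5) = (0*(-1))*(-5) = 0*(-5) = 0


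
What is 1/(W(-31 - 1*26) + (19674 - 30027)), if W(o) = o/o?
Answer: -1/10352 ≈ -9.6600e-5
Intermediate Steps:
W(o) = 1
1/(W(-31 - 1*26) + (19674 - 30027)) = 1/(1 + (19674 - 30027)) = 1/(1 - 10353) = 1/(-10352) = -1/10352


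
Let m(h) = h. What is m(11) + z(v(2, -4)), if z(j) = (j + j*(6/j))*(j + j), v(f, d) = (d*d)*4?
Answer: 8971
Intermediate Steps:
v(f, d) = 4*d**2 (v(f, d) = d**2*4 = 4*d**2)
z(j) = 2*j*(6 + j) (z(j) = (j + 6)*(2*j) = (6 + j)*(2*j) = 2*j*(6 + j))
m(11) + z(v(2, -4)) = 11 + 2*(4*(-4)**2)*(6 + 4*(-4)**2) = 11 + 2*(4*16)*(6 + 4*16) = 11 + 2*64*(6 + 64) = 11 + 2*64*70 = 11 + 8960 = 8971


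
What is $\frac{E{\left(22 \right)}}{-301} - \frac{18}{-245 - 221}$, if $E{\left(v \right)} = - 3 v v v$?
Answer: $\frac{7445661}{70133} \approx 106.16$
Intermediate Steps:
$E{\left(v \right)} = - 3 v^{3}$ ($E{\left(v \right)} = - 3 v^{2} v = - 3 v^{3}$)
$\frac{E{\left(22 \right)}}{-301} - \frac{18}{-245 - 221} = \frac{\left(-3\right) 22^{3}}{-301} - \frac{18}{-245 - 221} = \left(-3\right) 10648 \left(- \frac{1}{301}\right) - \frac{18}{-245 - 221} = \left(-31944\right) \left(- \frac{1}{301}\right) - \frac{18}{-466} = \frac{31944}{301} - - \frac{9}{233} = \frac{31944}{301} + \frac{9}{233} = \frac{7445661}{70133}$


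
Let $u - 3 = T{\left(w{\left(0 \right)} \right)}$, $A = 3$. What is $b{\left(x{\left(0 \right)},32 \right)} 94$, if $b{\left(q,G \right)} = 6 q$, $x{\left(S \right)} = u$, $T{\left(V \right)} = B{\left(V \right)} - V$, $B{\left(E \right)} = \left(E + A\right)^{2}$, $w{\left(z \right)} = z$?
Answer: $6768$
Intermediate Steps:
$B{\left(E \right)} = \left(3 + E\right)^{2}$ ($B{\left(E \right)} = \left(E + 3\right)^{2} = \left(3 + E\right)^{2}$)
$T{\left(V \right)} = \left(3 + V\right)^{2} - V$
$u = 12$ ($u = 3 + \left(\left(3 + 0\right)^{2} - 0\right) = 3 + \left(3^{2} + 0\right) = 3 + \left(9 + 0\right) = 3 + 9 = 12$)
$x{\left(S \right)} = 12$
$b{\left(x{\left(0 \right)},32 \right)} 94 = 6 \cdot 12 \cdot 94 = 72 \cdot 94 = 6768$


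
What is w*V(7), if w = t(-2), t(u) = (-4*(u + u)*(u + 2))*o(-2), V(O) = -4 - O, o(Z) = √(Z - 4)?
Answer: 0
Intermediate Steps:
o(Z) = √(-4 + Z)
t(u) = -8*I*u*√6*(2 + u) (t(u) = (-4*(u + u)*(u + 2))*√(-4 - 2) = (-4*2*u*(2 + u))*√(-6) = (-8*u*(2 + u))*(I*√6) = -8*I*u*√6*(2 + u))
w = 0 (w = -8*I*(-2)*√6*(2 - 2) = -8*I*(-2)*√6*0 = 0)
w*V(7) = 0*(-4 - 1*7) = 0*(-4 - 7) = 0*(-11) = 0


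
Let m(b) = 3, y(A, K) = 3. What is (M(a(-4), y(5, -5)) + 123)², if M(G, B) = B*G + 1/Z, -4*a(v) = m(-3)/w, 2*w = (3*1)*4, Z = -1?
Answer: 946729/64 ≈ 14793.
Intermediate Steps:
w = 6 (w = ((3*1)*4)/2 = (3*4)/2 = (½)*12 = 6)
a(v) = -⅛ (a(v) = -3/(4*6) = -¼*½ = -⅛)
M(G, B) = -1 + B*G (M(G, B) = B*G + 1/(-1) = B*G - 1 = -1 + B*G)
(M(a(-4), y(5, -5)) + 123)² = ((-1 + 3*(-⅛)) + 123)² = ((-1 - 3/8) + 123)² = (-11/8 + 123)² = (973/8)² = 946729/64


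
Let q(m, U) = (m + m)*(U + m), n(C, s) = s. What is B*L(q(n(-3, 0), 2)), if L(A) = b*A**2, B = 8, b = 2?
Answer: 0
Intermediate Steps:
q(m, U) = 2*m*(U + m) (q(m, U) = (2*m)*(U + m) = 2*m*(U + m))
L(A) = 2*A**2
B*L(q(n(-3, 0), 2)) = 8*(2*(2*0*(2 + 0))**2) = 8*(2*(2*0*2)**2) = 8*(2*0**2) = 8*(2*0) = 8*0 = 0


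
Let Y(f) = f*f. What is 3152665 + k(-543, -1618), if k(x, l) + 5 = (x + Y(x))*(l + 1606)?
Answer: -379012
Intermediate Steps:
Y(f) = f**2
k(x, l) = -5 + (1606 + l)*(x + x**2) (k(x, l) = -5 + (x + x**2)*(l + 1606) = -5 + (x + x**2)*(1606 + l) = -5 + (1606 + l)*(x + x**2))
3152665 + k(-543, -1618) = 3152665 + (-5 + 1606*(-543) + 1606*(-543)**2 - 1618*(-543) - 1618*(-543)**2) = 3152665 + (-5 - 872058 + 1606*294849 + 878574 - 1618*294849) = 3152665 + (-5 - 872058 + 473527494 + 878574 - 477065682) = 3152665 - 3531677 = -379012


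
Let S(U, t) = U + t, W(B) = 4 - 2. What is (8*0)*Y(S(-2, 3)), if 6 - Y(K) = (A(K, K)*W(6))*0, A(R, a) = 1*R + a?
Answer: 0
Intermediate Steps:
A(R, a) = R + a
W(B) = 2
Y(K) = 6 (Y(K) = 6 - (K + K)*2*0 = 6 - (2*K)*2*0 = 6 - 4*K*0 = 6 - 1*0 = 6 + 0 = 6)
(8*0)*Y(S(-2, 3)) = (8*0)*6 = 0*6 = 0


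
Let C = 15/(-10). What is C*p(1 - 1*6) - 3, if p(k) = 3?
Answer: -15/2 ≈ -7.5000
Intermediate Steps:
C = -3/2 (C = 15*(-1/10) = -3/2 ≈ -1.5000)
C*p(1 - 1*6) - 3 = -3/2*3 - 3 = -9/2 - 3 = -15/2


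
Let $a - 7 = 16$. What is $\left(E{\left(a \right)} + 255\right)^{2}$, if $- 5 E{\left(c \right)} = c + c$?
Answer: $\frac{1510441}{25} \approx 60418.0$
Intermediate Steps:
$a = 23$ ($a = 7 + 16 = 23$)
$E{\left(c \right)} = - \frac{2 c}{5}$ ($E{\left(c \right)} = - \frac{c + c}{5} = - \frac{2 c}{5}$)
$\left(E{\left(a \right)} + 255\right)^{2} = \left(\left(- \frac{2}{5}\right) 23 + 255\right)^{2} = \left(- \frac{46}{5} + 255\right)^{2} = \left(\frac{1229}{5}\right)^{2} = \frac{1510441}{25}$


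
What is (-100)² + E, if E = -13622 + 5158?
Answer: 1536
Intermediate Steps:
E = -8464
(-100)² + E = (-100)² - 8464 = 10000 - 8464 = 1536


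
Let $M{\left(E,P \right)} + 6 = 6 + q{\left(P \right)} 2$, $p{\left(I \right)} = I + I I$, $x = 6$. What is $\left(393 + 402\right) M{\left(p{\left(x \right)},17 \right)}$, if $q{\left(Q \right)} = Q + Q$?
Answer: $54060$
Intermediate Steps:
$p{\left(I \right)} = I + I^{2}$
$q{\left(Q \right)} = 2 Q$
$M{\left(E,P \right)} = 4 P$ ($M{\left(E,P \right)} = -6 + \left(6 + 2 P 2\right) = -6 + \left(6 + 4 P\right) = 4 P$)
$\left(393 + 402\right) M{\left(p{\left(x \right)},17 \right)} = \left(393 + 402\right) 4 \cdot 17 = 795 \cdot 68 = 54060$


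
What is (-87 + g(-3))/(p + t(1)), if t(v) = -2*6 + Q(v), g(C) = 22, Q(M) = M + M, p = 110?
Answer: -13/20 ≈ -0.65000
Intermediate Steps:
Q(M) = 2*M
t(v) = -12 + 2*v (t(v) = -2*6 + 2*v = -12 + 2*v)
(-87 + g(-3))/(p + t(1)) = (-87 + 22)/(110 + (-12 + 2*1)) = -65/(110 + (-12 + 2)) = -65/(110 - 10) = -65/100 = -65*1/100 = -13/20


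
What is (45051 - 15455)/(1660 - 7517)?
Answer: -29596/5857 ≈ -5.0531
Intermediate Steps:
(45051 - 15455)/(1660 - 7517) = 29596/(-5857) = 29596*(-1/5857) = -29596/5857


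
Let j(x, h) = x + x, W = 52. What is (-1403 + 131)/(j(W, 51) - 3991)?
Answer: 1272/3887 ≈ 0.32724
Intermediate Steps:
j(x, h) = 2*x
(-1403 + 131)/(j(W, 51) - 3991) = (-1403 + 131)/(2*52 - 3991) = -1272/(104 - 3991) = -1272/(-3887) = -1272*(-1/3887) = 1272/3887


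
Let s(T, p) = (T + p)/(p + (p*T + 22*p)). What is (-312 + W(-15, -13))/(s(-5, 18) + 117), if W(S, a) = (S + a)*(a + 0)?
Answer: 1296/2917 ≈ 0.44429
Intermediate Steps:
W(S, a) = a*(S + a) (W(S, a) = (S + a)*a = a*(S + a))
s(T, p) = (T + p)/(23*p + T*p) (s(T, p) = (T + p)/(p + (T*p + 22*p)) = (T + p)/(p + (22*p + T*p)) = (T + p)/(23*p + T*p))
(-312 + W(-15, -13))/(s(-5, 18) + 117) = (-312 - 13*(-15 - 13))/((-5 + 18)/(18*(23 - 5)) + 117) = (-312 - 13*(-28))/((1/18)*13/18 + 117) = (-312 + 364)/((1/18)*(1/18)*13 + 117) = 52/(13/324 + 117) = 52/(37921/324) = 52*(324/37921) = 1296/2917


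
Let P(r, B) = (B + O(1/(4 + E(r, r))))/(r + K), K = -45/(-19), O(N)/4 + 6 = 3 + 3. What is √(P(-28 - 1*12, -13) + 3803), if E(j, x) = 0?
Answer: 4*√719070/55 ≈ 61.671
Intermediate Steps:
O(N) = 0 (O(N) = -24 + 4*(3 + 3) = -24 + 4*6 = -24 + 24 = 0)
K = 45/19 (K = -45*(-1/19) = 45/19 ≈ 2.3684)
P(r, B) = B/(45/19 + r) (P(r, B) = (B + 0)/(r + 45/19) = B/(45/19 + r))
√(P(-28 - 1*12, -13) + 3803) = √(19*(-13)/(45 + 19*(-28 - 1*12)) + 3803) = √(19*(-13)/(45 + 19*(-28 - 12)) + 3803) = √(19*(-13)/(45 + 19*(-40)) + 3803) = √(19*(-13)/(45 - 760) + 3803) = √(19*(-13)/(-715) + 3803) = √(19*(-13)*(-1/715) + 3803) = √(19/55 + 3803) = √(209184/55) = 4*√719070/55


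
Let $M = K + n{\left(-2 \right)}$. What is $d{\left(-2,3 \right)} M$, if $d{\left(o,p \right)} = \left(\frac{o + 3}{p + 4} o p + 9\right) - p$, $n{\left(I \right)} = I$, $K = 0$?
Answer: $- \frac{72}{7} \approx -10.286$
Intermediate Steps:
$M = -2$ ($M = 0 - 2 = -2$)
$d{\left(o,p \right)} = 9 - p + \frac{o p \left(3 + o\right)}{4 + p}$ ($d{\left(o,p \right)} = \left(\frac{3 + o}{4 + p} o p + 9\right) - p = \left(\frac{o \left(3 + o\right)}{4 + p} p + 9\right) - p = \left(\frac{o p \left(3 + o\right)}{4 + p} + 9\right) - p = \left(9 + \frac{o p \left(3 + o\right)}{4 + p}\right) - p = 9 - p + \frac{o p \left(3 + o\right)}{4 + p}$)
$d{\left(-2,3 \right)} M = \frac{36 - 3^{2} + 5 \cdot 3 + 3 \left(-2\right)^{2} + 3 \left(-2\right) 3}{4 + 3} \left(-2\right) = \frac{36 - 9 + 15 + 3 \cdot 4 - 18}{7} \left(-2\right) = \frac{36 - 9 + 15 + 12 - 18}{7} \left(-2\right) = \frac{1}{7} \cdot 36 \left(-2\right) = \frac{36}{7} \left(-2\right) = - \frac{72}{7}$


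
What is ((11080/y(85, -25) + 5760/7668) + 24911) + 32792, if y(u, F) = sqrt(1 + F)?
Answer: 12290899/213 - 2770*I*sqrt(6)/3 ≈ 57704.0 - 2261.7*I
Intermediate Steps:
((11080/y(85, -25) + 5760/7668) + 24911) + 32792 = ((11080/(sqrt(1 - 25)) + 5760/7668) + 24911) + 32792 = ((11080/(sqrt(-24)) + 5760*(1/7668)) + 24911) + 32792 = ((11080/((2*I*sqrt(6))) + 160/213) + 24911) + 32792 = ((11080*(-I*sqrt(6)/12) + 160/213) + 24911) + 32792 = ((-2770*I*sqrt(6)/3 + 160/213) + 24911) + 32792 = ((160/213 - 2770*I*sqrt(6)/3) + 24911) + 32792 = (5306203/213 - 2770*I*sqrt(6)/3) + 32792 = 12290899/213 - 2770*I*sqrt(6)/3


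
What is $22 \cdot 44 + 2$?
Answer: $970$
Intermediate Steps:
$22 \cdot 44 + 2 = 968 + 2 = 970$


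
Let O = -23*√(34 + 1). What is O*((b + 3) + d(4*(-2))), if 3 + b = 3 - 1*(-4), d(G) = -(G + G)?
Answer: -529*√35 ≈ -3129.6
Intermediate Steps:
d(G) = -2*G
b = 4 (b = -3 + (3 - 1*(-4)) = -3 + (3 + 4) = -3 + 7 = 4)
O = -23*√35 ≈ -136.07
O*((b + 3) + d(4*(-2))) = (-23*√35)*((4 + 3) - 8*(-2)) = (-23*√35)*(7 - 2*(-8)) = (-23*√35)*(7 + 16) = -23*√35*23 = -529*√35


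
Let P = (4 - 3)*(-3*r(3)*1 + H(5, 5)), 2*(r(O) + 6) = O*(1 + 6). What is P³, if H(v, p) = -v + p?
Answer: -19683/8 ≈ -2460.4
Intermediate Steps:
r(O) = -6 + 7*O/2 (r(O) = -6 + (O*(1 + 6))/2 = -6 + (O*7)/2 = -6 + (7*O)/2 = -6 + 7*O/2)
H(v, p) = p - v
P = -27/2 (P = (4 - 3)*(-3*(-6 + (7/2)*3)*1 + (5 - 1*5)) = 1*(-3*(-6 + 21/2)*1 + (5 - 5)) = 1*(-3*9/2*1 + 0) = 1*(-27/2*1 + 0) = 1*(-27/2 + 0) = 1*(-27/2) = -27/2 ≈ -13.500)
P³ = (-27/2)³ = -19683/8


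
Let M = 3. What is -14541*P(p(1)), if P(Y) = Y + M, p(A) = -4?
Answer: 14541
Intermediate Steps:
P(Y) = 3 + Y (P(Y) = Y + 3 = 3 + Y)
-14541*P(p(1)) = -14541*(3 - 4) = -14541*(-1) = 14541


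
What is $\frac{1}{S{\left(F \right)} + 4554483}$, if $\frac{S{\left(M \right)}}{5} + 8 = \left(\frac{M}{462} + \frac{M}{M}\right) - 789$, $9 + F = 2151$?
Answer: $\frac{11}{50055788} \approx 2.1975 \cdot 10^{-7}$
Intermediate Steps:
$F = 2142$ ($F = -9 + 2151 = 2142$)
$S{\left(M \right)} = -3980 + \frac{5 M}{462}$ ($S{\left(M \right)} = -40 + 5 \left(\left(\frac{M}{462} + \frac{M}{M}\right) - 789\right) = -40 + 5 \left(\left(M \frac{1}{462} + 1\right) - 789\right) = -40 + 5 \left(\left(\frac{M}{462} + 1\right) - 789\right) = -40 + 5 \left(\left(1 + \frac{M}{462}\right) - 789\right) = -40 + 5 \left(-788 + \frac{M}{462}\right) = -40 + \left(-3940 + \frac{5 M}{462}\right) = -3980 + \frac{5 M}{462}$)
$\frac{1}{S{\left(F \right)} + 4554483} = \frac{1}{\left(-3980 + \frac{5}{462} \cdot 2142\right) + 4554483} = \frac{1}{\left(-3980 + \frac{255}{11}\right) + 4554483} = \frac{1}{- \frac{43525}{11} + 4554483} = \frac{1}{\frac{50055788}{11}} = \frac{11}{50055788}$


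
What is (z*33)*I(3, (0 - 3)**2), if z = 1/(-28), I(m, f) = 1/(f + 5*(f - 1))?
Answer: -33/1372 ≈ -0.024052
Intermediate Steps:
I(m, f) = 1/(-5 + 6*f) (I(m, f) = 1/(f + 5*(-1 + f)) = 1/(f + (-5 + 5*f)) = 1/(-5 + 6*f))
z = -1/28 ≈ -0.035714
(z*33)*I(3, (0 - 3)**2) = (-1/28*33)/(-5 + 6*(0 - 3)**2) = -33/(28*(-5 + 6*(-3)**2)) = -33/(28*(-5 + 6*9)) = -33/(28*(-5 + 54)) = -33/28/49 = -33/28*1/49 = -33/1372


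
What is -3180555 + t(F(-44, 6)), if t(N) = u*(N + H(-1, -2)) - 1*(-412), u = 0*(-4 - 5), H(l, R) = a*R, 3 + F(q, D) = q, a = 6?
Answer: -3180143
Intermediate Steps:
F(q, D) = -3 + q
H(l, R) = 6*R
u = 0 (u = 0*(-9) = 0)
t(N) = 412 (t(N) = 0*(N + 6*(-2)) - 1*(-412) = 0*(N - 12) + 412 = 0*(-12 + N) + 412 = 0 + 412 = 412)
-3180555 + t(F(-44, 6)) = -3180555 + 412 = -3180143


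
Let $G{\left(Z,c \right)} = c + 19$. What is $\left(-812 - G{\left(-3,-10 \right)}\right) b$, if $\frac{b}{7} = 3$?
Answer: $-17241$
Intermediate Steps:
$G{\left(Z,c \right)} = 19 + c$
$b = 21$ ($b = 7 \cdot 3 = 21$)
$\left(-812 - G{\left(-3,-10 \right)}\right) b = \left(-812 - \left(19 - 10\right)\right) 21 = \left(-812 - 9\right) 21 = \left(-821\right) 21 = -17241$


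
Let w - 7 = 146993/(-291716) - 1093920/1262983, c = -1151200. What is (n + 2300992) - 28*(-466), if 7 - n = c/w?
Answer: 5224080964133594579/2074262814957 ≈ 2.5185e+6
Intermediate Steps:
w = 2074262814957/368432348828 (w = 7 + (146993/(-291716) - 1093920/1262983) = 7 + (146993*(-1/291716) - 1093920*1/1262983) = 7 + (-146993/291716 - 1093920/1262983) = 7 - 504763626839/368432348828 = 2074262814957/368432348828 ≈ 5.6300)
n = 424153839810498299/2074262814957 (n = 7 - (-1151200)/2074262814957/368432348828 = 7 - (-1151200)*368432348828/2074262814957 = 7 - 1*(-424139319970793600/2074262814957) = 7 + 424139319970793600/2074262814957 = 424153839810498299/2074262814957 ≈ 2.0448e+5)
(n + 2300992) - 28*(-466) = (424153839810498299/2074262814957 + 2300992) - 28*(-466) = 5197015982924035643/2074262814957 + 13048 = 5224080964133594579/2074262814957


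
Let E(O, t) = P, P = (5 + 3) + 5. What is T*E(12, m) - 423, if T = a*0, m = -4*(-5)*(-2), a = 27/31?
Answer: -423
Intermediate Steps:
a = 27/31 (a = 27*(1/31) = 27/31 ≈ 0.87097)
P = 13 (P = 8 + 5 = 13)
m = -40 (m = 20*(-2) = -40)
E(O, t) = 13
T = 0 (T = (27/31)*0 = 0)
T*E(12, m) - 423 = 0*13 - 423 = 0 - 423 = -423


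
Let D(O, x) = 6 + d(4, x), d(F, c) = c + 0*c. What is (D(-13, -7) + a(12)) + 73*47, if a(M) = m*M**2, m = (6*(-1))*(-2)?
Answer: 5158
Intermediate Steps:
m = 12 (m = -6*(-2) = 12)
a(M) = 12*M**2
d(F, c) = c (d(F, c) = c + 0 = c)
D(O, x) = 6 + x
(D(-13, -7) + a(12)) + 73*47 = ((6 - 7) + 12*12**2) + 73*47 = (-1 + 12*144) + 3431 = (-1 + 1728) + 3431 = 1727 + 3431 = 5158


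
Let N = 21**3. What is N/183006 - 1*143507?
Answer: -972690103/6778 ≈ -1.4351e+5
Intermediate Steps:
N = 9261
N/183006 - 1*143507 = 9261/183006 - 1*143507 = 9261*(1/183006) - 143507 = 343/6778 - 143507 = -972690103/6778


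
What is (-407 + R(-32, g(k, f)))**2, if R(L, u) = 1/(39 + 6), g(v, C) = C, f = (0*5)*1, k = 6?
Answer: 335402596/2025 ≈ 1.6563e+5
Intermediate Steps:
f = 0 (f = 0*1 = 0)
R(L, u) = 1/45
(-407 + R(-32, g(k, f)))**2 = (-407 + 1/45)**2 = (-18314/45)**2 = 335402596/2025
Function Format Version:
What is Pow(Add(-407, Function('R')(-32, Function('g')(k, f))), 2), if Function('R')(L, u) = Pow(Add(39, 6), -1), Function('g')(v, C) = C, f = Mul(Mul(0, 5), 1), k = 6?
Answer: Rational(335402596, 2025) ≈ 1.6563e+5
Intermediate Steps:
f = 0 (f = Mul(0, 1) = 0)
Function('R')(L, u) = Rational(1, 45) (Function('R')(L, u) = Pow(45, -1) = Rational(1, 45))
Pow(Add(-407, Function('R')(-32, Function('g')(k, f))), 2) = Pow(Add(-407, Rational(1, 45)), 2) = Pow(Rational(-18314, 45), 2) = Rational(335402596, 2025)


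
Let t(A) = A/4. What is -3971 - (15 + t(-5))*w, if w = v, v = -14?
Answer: -7557/2 ≈ -3778.5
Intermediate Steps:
t(A) = A/4 (t(A) = A*(¼) = A/4)
w = -14
-3971 - (15 + t(-5))*w = -3971 - (15 + (¼)*(-5))*(-14) = -3971 - (15 - 5/4)*(-14) = -3971 - 55*(-14)/4 = -3971 - 1*(-385/2) = -3971 + 385/2 = -7557/2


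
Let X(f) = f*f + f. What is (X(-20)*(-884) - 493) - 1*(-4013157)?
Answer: 3676744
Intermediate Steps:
X(f) = f + f**2 (X(f) = f**2 + f = f + f**2)
(X(-20)*(-884) - 493) - 1*(-4013157) = (-20*(1 - 20)*(-884) - 493) - 1*(-4013157) = (-20*(-19)*(-884) - 493) + 4013157 = (380*(-884) - 493) + 4013157 = (-335920 - 493) + 4013157 = -336413 + 4013157 = 3676744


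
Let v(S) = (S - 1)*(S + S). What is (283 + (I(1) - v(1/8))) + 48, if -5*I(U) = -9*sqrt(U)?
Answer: 53283/160 ≈ 333.02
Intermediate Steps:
I(U) = 9*sqrt(U)/5 (I(U) = -(-9)*sqrt(U)/5 = 9*sqrt(U)/5)
v(S) = 2*S*(-1 + S) (v(S) = (-1 + S)*(2*S) = 2*S*(-1 + S))
(283 + (I(1) - v(1/8))) + 48 = (283 + (9*sqrt(1)/5 - 2*(-1 + 1/8)/8)) + 48 = (283 + ((9/5)*1 - 2*(-1 + 1/8)/8)) + 48 = (283 + (9/5 - 2*(-7)/(8*8))) + 48 = (283 + (9/5 - 1*(-7/32))) + 48 = (283 + (9/5 + 7/32)) + 48 = (283 + 323/160) + 48 = 45603/160 + 48 = 53283/160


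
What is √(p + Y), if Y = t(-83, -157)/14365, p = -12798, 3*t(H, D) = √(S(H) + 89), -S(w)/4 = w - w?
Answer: √(-140640101550 + 255*√89)/3315 ≈ 113.13*I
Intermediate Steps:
S(w) = 0 (S(w) = -4*(w - w) = -4*0 = 0)
t(H, D) = √89/3 (t(H, D) = √(0 + 89)/3 = √89/3)
Y = √89/43095 (Y = (√89/3)/14365 = (√89/3)*(1/14365) = √89/43095 ≈ 0.00021891)
√(p + Y) = √(-12798 + √89/43095)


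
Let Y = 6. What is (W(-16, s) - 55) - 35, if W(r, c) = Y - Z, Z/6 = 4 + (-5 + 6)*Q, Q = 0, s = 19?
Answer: -108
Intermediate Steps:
Z = 24 (Z = 6*(4 + (-5 + 6)*0) = 6*(4 + 1*0) = 6*(4 + 0) = 6*4 = 24)
W(r, c) = -18 (W(r, c) = 6 - 1*24 = 6 - 24 = -18)
(W(-16, s) - 55) - 35 = (-18 - 55) - 35 = -73 - 35 = -108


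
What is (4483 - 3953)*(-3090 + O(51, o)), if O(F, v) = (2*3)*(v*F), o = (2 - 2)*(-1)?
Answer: -1637700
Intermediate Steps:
o = 0 (o = 0*(-1) = 0)
O(F, v) = 6*F*v (O(F, v) = 6*(F*v) = 6*F*v)
(4483 - 3953)*(-3090 + O(51, o)) = (4483 - 3953)*(-3090 + 6*51*0) = 530*(-3090 + 0) = 530*(-3090) = -1637700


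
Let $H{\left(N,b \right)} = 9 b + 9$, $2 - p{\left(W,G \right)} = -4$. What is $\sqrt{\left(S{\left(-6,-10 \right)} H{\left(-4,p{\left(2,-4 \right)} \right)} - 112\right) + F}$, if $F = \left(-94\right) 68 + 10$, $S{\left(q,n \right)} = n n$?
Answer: $i \sqrt{194} \approx 13.928 i$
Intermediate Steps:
$p{\left(W,G \right)} = 6$ ($p{\left(W,G \right)} = 2 - -4 = 2 + 4 = 6$)
$S{\left(q,n \right)} = n^{2}$
$H{\left(N,b \right)} = 9 + 9 b$
$F = -6382$ ($F = -6392 + 10 = -6382$)
$\sqrt{\left(S{\left(-6,-10 \right)} H{\left(-4,p{\left(2,-4 \right)} \right)} - 112\right) + F} = \sqrt{\left(\left(-10\right)^{2} \left(9 + 9 \cdot 6\right) - 112\right) - 6382} = \sqrt{\left(100 \left(9 + 54\right) - 112\right) - 6382} = \sqrt{\left(100 \cdot 63 - 112\right) - 6382} = \sqrt{\left(6300 - 112\right) - 6382} = \sqrt{6188 - 6382} = \sqrt{-194} = i \sqrt{194}$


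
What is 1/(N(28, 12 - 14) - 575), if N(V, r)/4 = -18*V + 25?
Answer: -1/2491 ≈ -0.00040145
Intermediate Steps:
N(V, r) = 100 - 72*V (N(V, r) = 4*(-18*V + 25) = 4*(25 - 18*V) = 100 - 72*V)
1/(N(28, 12 - 14) - 575) = 1/((100 - 72*28) - 575) = 1/((100 - 2016) - 575) = 1/(-1916 - 575) = 1/(-2491) = -1/2491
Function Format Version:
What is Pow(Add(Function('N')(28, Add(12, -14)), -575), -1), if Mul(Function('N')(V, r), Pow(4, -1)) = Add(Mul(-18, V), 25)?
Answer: Rational(-1, 2491) ≈ -0.00040145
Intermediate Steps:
Function('N')(V, r) = Add(100, Mul(-72, V)) (Function('N')(V, r) = Mul(4, Add(Mul(-18, V), 25)) = Mul(4, Add(25, Mul(-18, V))) = Add(100, Mul(-72, V)))
Pow(Add(Function('N')(28, Add(12, -14)), -575), -1) = Pow(Add(Add(100, Mul(-72, 28)), -575), -1) = Pow(Add(Add(100, -2016), -575), -1) = Pow(Add(-1916, -575), -1) = Pow(-2491, -1) = Rational(-1, 2491)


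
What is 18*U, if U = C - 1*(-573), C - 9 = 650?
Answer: 22176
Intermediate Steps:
C = 659 (C = 9 + 650 = 659)
U = 1232 (U = 659 - 1*(-573) = 659 + 573 = 1232)
18*U = 18*1232 = 22176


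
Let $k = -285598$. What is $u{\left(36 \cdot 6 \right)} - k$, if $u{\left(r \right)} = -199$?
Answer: $285399$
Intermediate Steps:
$u{\left(36 \cdot 6 \right)} - k = -199 - -285598 = -199 + 285598 = 285399$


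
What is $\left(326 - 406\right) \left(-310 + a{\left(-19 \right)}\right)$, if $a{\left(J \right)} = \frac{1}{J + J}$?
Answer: $\frac{471240}{19} \approx 24802.0$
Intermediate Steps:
$a{\left(J \right)} = \frac{1}{2 J}$
$\left(326 - 406\right) \left(-310 + a{\left(-19 \right)}\right) = \left(326 - 406\right) \left(-310 + \frac{1}{2 \left(-19\right)}\right) = - 80 \left(-310 + \frac{1}{2} \left(- \frac{1}{19}\right)\right) = - 80 \left(-310 - \frac{1}{38}\right) = \left(-80\right) \left(- \frac{11781}{38}\right) = \frac{471240}{19}$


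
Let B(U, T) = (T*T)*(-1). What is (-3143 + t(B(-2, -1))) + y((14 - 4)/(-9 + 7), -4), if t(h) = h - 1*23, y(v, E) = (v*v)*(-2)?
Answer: -3217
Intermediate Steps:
y(v, E) = -2*v² (y(v, E) = v²*(-2) = -2*v²)
B(U, T) = -T² (B(U, T) = T²*(-1) = -T²)
t(h) = -23 + h (t(h) = h - 23 = -23 + h)
(-3143 + t(B(-2, -1))) + y((14 - 4)/(-9 + 7), -4) = (-3143 + (-23 - 1*(-1)²)) - 2*(14 - 4)²/(-9 + 7)² = (-3143 + (-23 - 1*1)) - 2*(10/(-2))² = (-3143 + (-23 - 1)) - 2*(10*(-½))² = (-3143 - 24) - 2*(-5)² = -3167 - 2*25 = -3167 - 50 = -3217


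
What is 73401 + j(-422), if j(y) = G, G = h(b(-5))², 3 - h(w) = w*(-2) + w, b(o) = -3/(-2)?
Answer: 293685/4 ≈ 73421.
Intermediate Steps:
b(o) = 3/2 (b(o) = -3*(-½) = 3/2)
h(w) = 3 + w (h(w) = 3 - (w*(-2) + w) = 3 - (-2*w + w) = 3 - (-1)*w = 3 + w)
G = 81/4 (G = (3 + 3/2)² = (9/2)² = 81/4 ≈ 20.250)
j(y) = 81/4
73401 + j(-422) = 73401 + 81/4 = 293685/4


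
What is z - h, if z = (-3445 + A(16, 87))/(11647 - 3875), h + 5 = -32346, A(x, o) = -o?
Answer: 62857110/1943 ≈ 32351.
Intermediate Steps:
h = -32351 (h = -5 - 32346 = -32351)
z = -883/1943 (z = (-3445 - 1*87)/(11647 - 3875) = (-3445 - 87)/7772 = -3532*1/7772 = -883/1943 ≈ -0.45445)
z - h = -883/1943 - 1*(-32351) = -883/1943 + 32351 = 62857110/1943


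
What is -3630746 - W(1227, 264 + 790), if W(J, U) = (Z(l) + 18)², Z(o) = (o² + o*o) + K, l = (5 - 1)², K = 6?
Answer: -3918042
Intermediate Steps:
l = 16 (l = 4² = 16)
Z(o) = 6 + 2*o² (Z(o) = (o² + o*o) + 6 = (o² + o²) + 6 = 2*o² + 6 = 6 + 2*o²)
W(J, U) = 287296 (W(J, U) = ((6 + 2*16²) + 18)² = ((6 + 2*256) + 18)² = ((6 + 512) + 18)² = (518 + 18)² = 536² = 287296)
-3630746 - W(1227, 264 + 790) = -3630746 - 1*287296 = -3630746 - 287296 = -3918042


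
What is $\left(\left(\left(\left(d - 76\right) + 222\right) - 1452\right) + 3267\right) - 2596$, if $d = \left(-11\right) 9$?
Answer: $-734$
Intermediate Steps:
$d = -99$
$\left(\left(\left(\left(d - 76\right) + 222\right) - 1452\right) + 3267\right) - 2596 = \left(\left(\left(\left(-99 - 76\right) + 222\right) - 1452\right) + 3267\right) - 2596 = \left(\left(\left(-175 + 222\right) - 1452\right) + 3267\right) - 2596 = \left(\left(47 - 1452\right) + 3267\right) - 2596 = \left(-1405 + 3267\right) - 2596 = 1862 - 2596 = -734$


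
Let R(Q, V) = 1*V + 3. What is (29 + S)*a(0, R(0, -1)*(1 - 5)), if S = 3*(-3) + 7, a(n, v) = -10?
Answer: -270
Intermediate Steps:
R(Q, V) = 3 + V (R(Q, V) = V + 3 = 3 + V)
S = -2 (S = -9 + 7 = -2)
(29 + S)*a(0, R(0, -1)*(1 - 5)) = (29 - 2)*(-10) = 27*(-10) = -270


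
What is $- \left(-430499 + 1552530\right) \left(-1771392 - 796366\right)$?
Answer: $2881104076498$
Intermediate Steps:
$- \left(-430499 + 1552530\right) \left(-1771392 - 796366\right) = - 1122031 \left(-2567758\right) = \left(-1\right) \left(-2881104076498\right) = 2881104076498$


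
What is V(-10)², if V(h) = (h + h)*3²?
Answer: 32400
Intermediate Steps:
V(h) = 18*h (V(h) = (2*h)*9 = 18*h)
V(-10)² = (18*(-10))² = (-180)² = 32400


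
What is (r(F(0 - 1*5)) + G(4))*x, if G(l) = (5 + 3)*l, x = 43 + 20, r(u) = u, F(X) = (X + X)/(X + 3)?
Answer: 2331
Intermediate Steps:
F(X) = 2*X/(3 + X) (F(X) = (2*X)/(3 + X) = 2*X/(3 + X))
x = 63
G(l) = 8*l
(r(F(0 - 1*5)) + G(4))*x = (2*(0 - 1*5)/(3 + (0 - 1*5)) + 8*4)*63 = (2*(0 - 5)/(3 + (0 - 5)) + 32)*63 = (2*(-5)/(3 - 5) + 32)*63 = (2*(-5)/(-2) + 32)*63 = (2*(-5)*(-½) + 32)*63 = (5 + 32)*63 = 37*63 = 2331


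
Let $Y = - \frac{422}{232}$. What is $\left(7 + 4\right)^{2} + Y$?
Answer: $\frac{13825}{116} \approx 119.18$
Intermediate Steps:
$Y = - \frac{211}{116}$ ($Y = \left(-422\right) \frac{1}{232} = - \frac{211}{116} \approx -1.819$)
$\left(7 + 4\right)^{2} + Y = \left(7 + 4\right)^{2} - \frac{211}{116} = 11^{2} - \frac{211}{116} = 121 - \frac{211}{116} = \frac{13825}{116}$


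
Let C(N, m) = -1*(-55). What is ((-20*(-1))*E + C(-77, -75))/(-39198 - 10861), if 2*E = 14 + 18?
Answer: -375/50059 ≈ -0.0074912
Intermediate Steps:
E = 16 (E = (14 + 18)/2 = (1/2)*32 = 16)
C(N, m) = 55
((-20*(-1))*E + C(-77, -75))/(-39198 - 10861) = (-20*(-1)*16 + 55)/(-39198 - 10861) = (20*16 + 55)/(-50059) = (320 + 55)*(-1/50059) = 375*(-1/50059) = -375/50059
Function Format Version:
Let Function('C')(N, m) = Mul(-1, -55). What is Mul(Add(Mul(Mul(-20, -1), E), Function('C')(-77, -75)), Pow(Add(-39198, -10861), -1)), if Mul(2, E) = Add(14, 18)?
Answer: Rational(-375, 50059) ≈ -0.0074912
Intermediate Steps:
E = 16 (E = Mul(Rational(1, 2), Add(14, 18)) = Mul(Rational(1, 2), 32) = 16)
Function('C')(N, m) = 55
Mul(Add(Mul(Mul(-20, -1), E), Function('C')(-77, -75)), Pow(Add(-39198, -10861), -1)) = Mul(Add(Mul(Mul(-20, -1), 16), 55), Pow(Add(-39198, -10861), -1)) = Mul(Add(Mul(20, 16), 55), Pow(-50059, -1)) = Mul(Add(320, 55), Rational(-1, 50059)) = Mul(375, Rational(-1, 50059)) = Rational(-375, 50059)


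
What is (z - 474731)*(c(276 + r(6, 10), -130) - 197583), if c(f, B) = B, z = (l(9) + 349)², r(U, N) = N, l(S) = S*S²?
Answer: -135898623689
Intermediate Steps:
l(S) = S³
z = 1162084 (z = (9³ + 349)² = (729 + 349)² = 1078² = 1162084)
(z - 474731)*(c(276 + r(6, 10), -130) - 197583) = (1162084 - 474731)*(-130 - 197583) = 687353*(-197713) = -135898623689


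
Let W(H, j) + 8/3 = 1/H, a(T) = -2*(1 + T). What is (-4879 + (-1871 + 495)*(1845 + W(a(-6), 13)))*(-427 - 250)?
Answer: 25794383093/15 ≈ 1.7196e+9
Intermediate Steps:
a(T) = -2 - 2*T
W(H, j) = -8/3 + 1/H
(-4879 + (-1871 + 495)*(1845 + W(a(-6), 13)))*(-427 - 250) = (-4879 + (-1871 + 495)*(1845 + (-8/3 + 1/(-2 - 2*(-6)))))*(-427 - 250) = (-4879 - 1376*(1845 + (-8/3 + 1/(-2 + 12))))*(-677) = (-4879 - 1376*(1845 + (-8/3 + 1/10)))*(-677) = (-4879 - 1376*(1845 - 77/30))*(-677) = (-4879 - 1376*55273/30)*(-677) = (-4879 - 38027824/15)*(-677) = -38101009/15*(-677) = 25794383093/15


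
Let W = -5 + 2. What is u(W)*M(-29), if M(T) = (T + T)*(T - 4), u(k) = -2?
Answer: -3828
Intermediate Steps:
W = -3
M(T) = 2*T*(-4 + T) (M(T) = (2*T)*(-4 + T) = 2*T*(-4 + T))
u(W)*M(-29) = -4*(-29)*(-4 - 29) = -4*(-29)*(-33) = -2*1914 = -3828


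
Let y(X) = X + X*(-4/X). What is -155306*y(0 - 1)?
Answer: 776530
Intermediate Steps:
y(X) = -4 + X (y(X) = X - 4 = -4 + X)
-155306*y(0 - 1) = -155306*(-4 + (0 - 1)) = -155306*(-4 - 1) = -155306*(-5) = 776530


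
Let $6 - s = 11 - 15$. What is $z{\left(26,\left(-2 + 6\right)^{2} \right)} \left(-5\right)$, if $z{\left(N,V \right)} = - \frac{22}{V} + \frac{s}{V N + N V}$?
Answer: $\frac{2835}{416} \approx 6.8149$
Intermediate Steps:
$s = 10$ ($s = 6 - \left(11 - 15\right) = 6 - -4 = 6 + 4 = 10$)
$z{\left(N,V \right)} = - \frac{22}{V} + \frac{5}{N V}$ ($z{\left(N,V \right)} = - \frac{22}{V} + \frac{10}{V N + N V} = - \frac{22}{V} + \frac{10}{N V + N V} = - \frac{22}{V} + \frac{10}{2 N V} = - \frac{22}{V} + 10 \frac{1}{2 N V} = - \frac{22}{V} + \frac{5}{N V}$)
$z{\left(26,\left(-2 + 6\right)^{2} \right)} \left(-5\right) = \frac{5 - 572}{26 \left(-2 + 6\right)^{2}} \left(-5\right) = \frac{5 - 572}{26 \cdot 4^{2}} \left(-5\right) = \frac{1}{26} \cdot \frac{1}{16} \left(-567\right) \left(-5\right) = \left(- \frac{567}{416}\right) \left(-5\right) = \frac{2835}{416}$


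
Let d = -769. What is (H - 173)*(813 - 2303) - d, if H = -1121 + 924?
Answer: 552069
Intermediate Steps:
H = -197
(H - 173)*(813 - 2303) - d = (-197 - 173)*(813 - 2303) - 1*(-769) = -370*(-1490) + 769 = 551300 + 769 = 552069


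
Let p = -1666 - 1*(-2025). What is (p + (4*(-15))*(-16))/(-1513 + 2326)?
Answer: 1319/813 ≈ 1.6224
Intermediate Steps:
p = 359 (p = -1666 + 2025 = 359)
(p + (4*(-15))*(-16))/(-1513 + 2326) = (359 + (4*(-15))*(-16))/(-1513 + 2326) = (359 - 60*(-16))/813 = (359 + 960)*(1/813) = 1319*(1/813) = 1319/813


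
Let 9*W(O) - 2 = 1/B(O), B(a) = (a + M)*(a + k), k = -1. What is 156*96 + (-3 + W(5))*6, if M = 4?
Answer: 807805/54 ≈ 14959.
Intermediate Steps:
B(a) = (-1 + a)*(4 + a) (B(a) = (a + 4)*(a - 1) = (4 + a)*(-1 + a) = (-1 + a)*(4 + a))
W(O) = 2/9 + 1/(9*(-4 + O² + 3*O))
156*96 + (-3 + W(5))*6 = 156*96 + (-3 + (-7 + 2*5² + 6*5)/(9*(-4 + 5² + 3*5)))*6 = 14976 + (-3 + (-7 + 2*25 + 30)/(9*(-4 + 25 + 15)))*6 = 14976 + (-3 + (⅑)*(-7 + 50 + 30)/36)*6 = 14976 + (-3 + (⅑)*(1/36)*73)*6 = 14976 + (-3 + 73/324)*6 = 14976 - 899/324*6 = 14976 - 899/54 = 807805/54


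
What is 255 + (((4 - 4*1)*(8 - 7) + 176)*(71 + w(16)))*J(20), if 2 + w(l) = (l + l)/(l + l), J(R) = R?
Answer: 246655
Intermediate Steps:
w(l) = -1 (w(l) = -2 + (l + l)/(l + l) = -2 + (2*l)/((2*l)) = -2 + (2*l)*(1/(2*l)) = -2 + 1 = -1)
255 + (((4 - 4*1)*(8 - 7) + 176)*(71 + w(16)))*J(20) = 255 + (((4 - 4*1)*(8 - 7) + 176)*(71 - 1))*20 = 255 + (((4 - 4)*1 + 176)*70)*20 = 255 + ((0*1 + 176)*70)*20 = 255 + ((0 + 176)*70)*20 = 255 + (176*70)*20 = 255 + 12320*20 = 255 + 246400 = 246655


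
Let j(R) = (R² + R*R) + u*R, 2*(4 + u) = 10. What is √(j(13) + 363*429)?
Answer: 3*√17342 ≈ 395.07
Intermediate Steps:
u = 1 (u = -4 + (½)*10 = -4 + 5 = 1)
j(R) = R + 2*R² (j(R) = (R² + R*R) + 1*R = (R² + R²) + R = 2*R² + R = R + 2*R²)
√(j(13) + 363*429) = √(13*(1 + 2*13) + 363*429) = √(13*(1 + 26) + 155727) = √(13*27 + 155727) = √(351 + 155727) = √156078 = 3*√17342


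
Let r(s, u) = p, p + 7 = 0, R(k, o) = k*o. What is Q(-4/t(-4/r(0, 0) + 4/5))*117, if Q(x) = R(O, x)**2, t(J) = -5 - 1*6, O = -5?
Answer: 46800/121 ≈ 386.78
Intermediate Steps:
p = -7 (p = -7 + 0 = -7)
r(s, u) = -7
t(J) = -11 (t(J) = -5 - 6 = -11)
Q(x) = 25*x**2 (Q(x) = (-5*x)**2 = 25*x**2)
Q(-4/t(-4/r(0, 0) + 4/5))*117 = (25*(-4/(-11))**2)*117 = (25*(-4*(-1/11))**2)*117 = (25*(4/11)**2)*117 = (25*(16/121))*117 = (400/121)*117 = 46800/121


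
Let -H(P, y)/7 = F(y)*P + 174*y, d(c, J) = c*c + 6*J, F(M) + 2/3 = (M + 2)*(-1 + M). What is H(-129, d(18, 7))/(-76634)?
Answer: -60422285/38317 ≈ -1576.9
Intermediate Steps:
F(M) = -2/3 + (-1 + M)*(2 + M) (F(M) = -2/3 + (M + 2)*(-1 + M) = -2/3 + (2 + M)*(-1 + M) = -2/3 + (-1 + M)*(2 + M))
d(c, J) = c**2 + 6*J
H(P, y) = -1218*y - 7*P*(-8/3 + y + y**2) (H(P, y) = -7*((-8/3 + y + y**2)*P + 174*y) = -7*(P*(-8/3 + y + y**2) + 174*y) = -7*(174*y + P*(-8/3 + y + y**2)) = -1218*y - 7*P*(-8/3 + y + y**2))
H(-129, d(18, 7))/(-76634) = (-1218*(18**2 + 6*7) - 7/3*(-129)*(-8 + 3*(18**2 + 6*7) + 3*(18**2 + 6*7)**2))/(-76634) = (-1218*(324 + 42) - 7/3*(-129)*(-8 + 3*(324 + 42) + 3*(324 + 42)**2))*(-1/76634) = (-1218*366 - 7/3*(-129)*(-8 + 3*366 + 3*366**2))*(-1/76634) = (-445788 - 7/3*(-129)*(-8 + 1098 + 3*133956))*(-1/76634) = (-445788 - 7/3*(-129)*(-8 + 1098 + 401868))*(-1/76634) = (-445788 - 7/3*(-129)*402958)*(-1/76634) = (-445788 + 121290358)*(-1/76634) = 120844570*(-1/76634) = -60422285/38317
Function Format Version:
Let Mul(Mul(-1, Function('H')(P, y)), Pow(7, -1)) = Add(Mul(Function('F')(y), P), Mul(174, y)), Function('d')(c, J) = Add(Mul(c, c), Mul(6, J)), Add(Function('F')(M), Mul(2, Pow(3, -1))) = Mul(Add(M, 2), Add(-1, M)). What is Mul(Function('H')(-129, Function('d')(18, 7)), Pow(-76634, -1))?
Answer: Rational(-60422285, 38317) ≈ -1576.9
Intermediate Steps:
Function('F')(M) = Add(Rational(-2, 3), Mul(Add(-1, M), Add(2, M))) (Function('F')(M) = Add(Rational(-2, 3), Mul(Add(M, 2), Add(-1, M))) = Add(Rational(-2, 3), Mul(Add(2, M), Add(-1, M))) = Add(Rational(-2, 3), Mul(Add(-1, M), Add(2, M))))
Function('d')(c, J) = Add(Pow(c, 2), Mul(6, J))
Function('H')(P, y) = Add(Mul(-1218, y), Mul(-7, P, Add(Rational(-8, 3), y, Pow(y, 2)))) (Function('H')(P, y) = Mul(-7, Add(Mul(Add(Rational(-8, 3), y, Pow(y, 2)), P), Mul(174, y))) = Mul(-7, Add(Mul(P, Add(Rational(-8, 3), y, Pow(y, 2))), Mul(174, y))) = Mul(-7, Add(Mul(174, y), Mul(P, Add(Rational(-8, 3), y, Pow(y, 2))))) = Add(Mul(-1218, y), Mul(-7, P, Add(Rational(-8, 3), y, Pow(y, 2)))))
Mul(Function('H')(-129, Function('d')(18, 7)), Pow(-76634, -1)) = Mul(Add(Mul(-1218, Add(Pow(18, 2), Mul(6, 7))), Mul(Rational(-7, 3), -129, Add(-8, Mul(3, Add(Pow(18, 2), Mul(6, 7))), Mul(3, Pow(Add(Pow(18, 2), Mul(6, 7)), 2))))), Pow(-76634, -1)) = Mul(Add(Mul(-1218, Add(324, 42)), Mul(Rational(-7, 3), -129, Add(-8, Mul(3, Add(324, 42)), Mul(3, Pow(Add(324, 42), 2))))), Rational(-1, 76634)) = Mul(Add(Mul(-1218, 366), Mul(Rational(-7, 3), -129, Add(-8, Mul(3, 366), Mul(3, Pow(366, 2))))), Rational(-1, 76634)) = Mul(Add(-445788, Mul(Rational(-7, 3), -129, Add(-8, 1098, Mul(3, 133956)))), Rational(-1, 76634)) = Mul(Add(-445788, Mul(Rational(-7, 3), -129, Add(-8, 1098, 401868))), Rational(-1, 76634)) = Mul(Add(-445788, Mul(Rational(-7, 3), -129, 402958)), Rational(-1, 76634)) = Mul(Add(-445788, 121290358), Rational(-1, 76634)) = Mul(120844570, Rational(-1, 76634)) = Rational(-60422285, 38317)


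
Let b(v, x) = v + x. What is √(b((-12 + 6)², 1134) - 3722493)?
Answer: I*√3721323 ≈ 1929.1*I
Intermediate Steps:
√(b((-12 + 6)², 1134) - 3722493) = √(((-12 + 6)² + 1134) - 3722493) = √(((-6)² + 1134) - 3722493) = √((36 + 1134) - 3722493) = √(1170 - 3722493) = √(-3721323) = I*√3721323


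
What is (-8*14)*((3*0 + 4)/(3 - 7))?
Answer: 112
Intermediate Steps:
(-8*14)*((3*0 + 4)/(3 - 7)) = -112*(0 + 4)/(-4) = -448*(-1)/4 = -112*(-1) = 112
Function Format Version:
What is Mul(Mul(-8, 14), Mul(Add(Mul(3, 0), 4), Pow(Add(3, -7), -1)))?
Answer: 112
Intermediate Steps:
Mul(Mul(-8, 14), Mul(Add(Mul(3, 0), 4), Pow(Add(3, -7), -1))) = Mul(-112, Mul(Add(0, 4), Pow(-4, -1))) = Mul(-112, Mul(4, Rational(-1, 4))) = Mul(-112, -1) = 112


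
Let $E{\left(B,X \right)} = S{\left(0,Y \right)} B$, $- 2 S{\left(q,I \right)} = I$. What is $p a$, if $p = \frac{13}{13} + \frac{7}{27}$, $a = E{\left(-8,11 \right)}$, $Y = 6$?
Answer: $\frac{272}{9} \approx 30.222$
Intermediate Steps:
$S{\left(q,I \right)} = - \frac{I}{2}$
$E{\left(B,X \right)} = - 3 B$ ($E{\left(B,X \right)} = \left(- \frac{1}{2}\right) 6 B = - 3 B$)
$a = 24$ ($a = \left(-3\right) \left(-8\right) = 24$)
$p = \frac{34}{27}$ ($p = 13 \cdot \frac{1}{13} + 7 \cdot \frac{1}{27} = 1 + \frac{7}{27} = \frac{34}{27} \approx 1.2593$)
$p a = \frac{34}{27} \cdot 24 = \frac{272}{9}$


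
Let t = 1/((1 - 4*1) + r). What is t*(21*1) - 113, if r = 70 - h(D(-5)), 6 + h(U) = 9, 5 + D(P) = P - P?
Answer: -7211/64 ≈ -112.67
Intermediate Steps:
D(P) = -5 (D(P) = -5 + (P - P) = -5 + 0 = -5)
h(U) = 3 (h(U) = -6 + 9 = 3)
r = 67 (r = 70 - 1*3 = 70 - 3 = 67)
t = 1/64 (t = 1/((1 - 4*1) + 67) = 1/((1 - 4) + 67) = 1/(-3 + 67) = 1/64 ≈ 0.015625)
t*(21*1) - 113 = (21*1)/64 - 113 = (1/64)*21 - 113 = 21/64 - 113 = -7211/64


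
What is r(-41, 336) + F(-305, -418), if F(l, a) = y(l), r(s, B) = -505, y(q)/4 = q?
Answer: -1725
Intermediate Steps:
y(q) = 4*q
F(l, a) = 4*l
r(-41, 336) + F(-305, -418) = -505 + 4*(-305) = -505 - 1220 = -1725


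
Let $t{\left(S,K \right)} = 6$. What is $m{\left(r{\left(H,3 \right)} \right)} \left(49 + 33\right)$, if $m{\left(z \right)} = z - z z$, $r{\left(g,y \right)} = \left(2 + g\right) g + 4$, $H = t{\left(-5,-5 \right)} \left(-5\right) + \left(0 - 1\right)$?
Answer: $-66789492$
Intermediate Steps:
$H = -31$ ($H = 6 \left(-5\right) + \left(0 - 1\right) = -30 + \left(0 - 1\right) = -30 - 1 = -31$)
$r{\left(g,y \right)} = 4 + g \left(2 + g\right)$ ($r{\left(g,y \right)} = g \left(2 + g\right) + 4 = 4 + g \left(2 + g\right)$)
$m{\left(z \right)} = z - z^{2}$
$m{\left(r{\left(H,3 \right)} \right)} \left(49 + 33\right) = \left(4 + \left(-31\right)^{2} + 2 \left(-31\right)\right) \left(1 - \left(4 + \left(-31\right)^{2} + 2 \left(-31\right)\right)\right) \left(49 + 33\right) = \left(4 + 961 - 62\right) \left(1 - \left(4 + 961 - 62\right)\right) 82 = 903 \left(1 - 903\right) 82 = 903 \left(-902\right) 82 = \left(-814506\right) 82 = -66789492$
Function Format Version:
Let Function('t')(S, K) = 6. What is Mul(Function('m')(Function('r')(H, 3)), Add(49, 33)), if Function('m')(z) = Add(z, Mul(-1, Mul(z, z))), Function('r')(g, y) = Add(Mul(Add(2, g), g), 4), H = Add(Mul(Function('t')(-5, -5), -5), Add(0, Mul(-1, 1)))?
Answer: -66789492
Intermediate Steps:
H = -31 (H = Add(Mul(6, -5), Add(0, Mul(-1, 1))) = Add(-30, Add(0, -1)) = Add(-30, -1) = -31)
Function('r')(g, y) = Add(4, Mul(g, Add(2, g))) (Function('r')(g, y) = Add(Mul(g, Add(2, g)), 4) = Add(4, Mul(g, Add(2, g))))
Function('m')(z) = Add(z, Mul(-1, Pow(z, 2)))
Mul(Function('m')(Function('r')(H, 3)), Add(49, 33)) = Mul(Mul(Add(4, Pow(-31, 2), Mul(2, -31)), Add(1, Mul(-1, Add(4, Pow(-31, 2), Mul(2, -31))))), Add(49, 33)) = Mul(Mul(Add(4, 961, -62), Add(1, Mul(-1, Add(4, 961, -62)))), 82) = Mul(Mul(903, Add(1, Mul(-1, 903))), 82) = Mul(Mul(903, Add(1, -903)), 82) = Mul(Mul(903, -902), 82) = Mul(-814506, 82) = -66789492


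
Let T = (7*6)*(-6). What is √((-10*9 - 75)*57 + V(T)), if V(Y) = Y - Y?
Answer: 3*I*√1045 ≈ 96.979*I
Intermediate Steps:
T = -252 (T = 42*(-6) = -252)
V(Y) = 0
√((-10*9 - 75)*57 + V(T)) = √((-10*9 - 75)*57 + 0) = √((-90 - 75)*57 + 0) = √(-165*57 + 0) = √(-9405 + 0) = √(-9405) = 3*I*√1045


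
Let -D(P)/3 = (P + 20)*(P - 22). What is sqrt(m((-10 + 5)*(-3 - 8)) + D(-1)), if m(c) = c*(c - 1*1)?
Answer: sqrt(4281) ≈ 65.429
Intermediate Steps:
D(P) = -3*(-22 + P)*(20 + P) (D(P) = -3*(P + 20)*(P - 22) = -3*(20 + P)*(-22 + P) = -3*(-22 + P)*(20 + P))
m(c) = c*(-1 + c) (m(c) = c*(c - 1) = c*(-1 + c))
sqrt(m((-10 + 5)*(-3 - 8)) + D(-1)) = sqrt(((-10 + 5)*(-3 - 8))*(-1 + (-10 + 5)*(-3 - 8)) + (1320 - 3*(-1)**2 + 6*(-1))) = sqrt((-5*(-11))*(-1 - 5*(-11)) + (1320 - 3*1 - 6)) = sqrt(55*(-1 + 55) + (1320 - 3 - 6)) = sqrt(55*54 + 1311) = sqrt(2970 + 1311) = sqrt(4281)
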